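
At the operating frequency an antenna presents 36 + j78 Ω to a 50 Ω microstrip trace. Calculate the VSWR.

VSWR ≈ 5.3

Γ = (Z_L − Z_0)/(Z_L + Z_0) = (-14 + j78)/(86 + j78)
|Γ| = 79.2/116 = 0.683
VSWR = (1 + |Γ|)/(1 − |Γ|) = 1.68/0.317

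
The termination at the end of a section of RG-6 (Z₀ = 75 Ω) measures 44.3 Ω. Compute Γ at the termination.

Γ = -0.257

Γ = (Z_L − Z_0)/(Z_L + Z_0) = (44.3 − 75)/(44.3 + 75) = -30.7/119.3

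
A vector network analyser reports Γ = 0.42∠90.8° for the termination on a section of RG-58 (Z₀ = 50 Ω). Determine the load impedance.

Z_L = Z_0·(1 + Γ)/(1 − Γ) = 50·(0.994 + j0.42)/(1.01 − j0.42)

Z_L ≈ 34.7 + j35.3 Ω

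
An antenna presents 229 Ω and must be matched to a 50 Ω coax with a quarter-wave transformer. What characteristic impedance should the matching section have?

Z_qwt ≈ 107 Ω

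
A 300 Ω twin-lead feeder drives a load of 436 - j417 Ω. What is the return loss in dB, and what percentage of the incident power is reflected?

Γ = (136 − j417)/(736 − j417), |Γ| = 0.519
RL = −20·log₁₀(0.519) = 5.7 dB
P_refl/P_inc = |Γ|² = 0.269

RL ≈ 5.7 dB; 26.9% of incident power reflected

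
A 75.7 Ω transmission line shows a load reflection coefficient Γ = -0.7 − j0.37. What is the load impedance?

Z_L ≈ 9.33 − j18.5 Ω

Z_L = Z_0·(1 + Γ)/(1 − Γ) = 75.7·(0.3 − j0.37)/(1.7 + j0.37)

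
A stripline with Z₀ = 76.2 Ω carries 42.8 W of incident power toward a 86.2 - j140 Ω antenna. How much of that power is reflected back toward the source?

P_reflected ≈ 18.3 W

|Γ| = |(10 − j140)/(162.4 − j140)| = 0.655
|Γ|² = 0.429
P_refl = |Γ|²·P_inc = 18.3 W, P_del = (1 − |Γ|²)·P_inc = 24.5 W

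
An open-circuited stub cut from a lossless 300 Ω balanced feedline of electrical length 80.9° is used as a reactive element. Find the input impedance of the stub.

Z_in ≈ −j48.1 Ω

tan(βl) = 6.24
For an open-circuited stub, Z_in = −jZ_0·cot(βl) = −jZ_0/tan(βl)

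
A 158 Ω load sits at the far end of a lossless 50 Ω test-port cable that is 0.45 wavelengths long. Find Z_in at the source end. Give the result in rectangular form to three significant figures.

Z_in ≈ 85 + j71.1 Ω

βl = 2π × 0.45 = 162°
tan(βl) = tan(162°) = -0.325
Z_in = Z_0·(Z_L + jZ_0·tanβl)/(Z_0 + jZ_L·tanβl)
     = 50·(158 − j16.2)/(50 − j51.3)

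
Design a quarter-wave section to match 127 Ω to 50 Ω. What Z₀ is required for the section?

Z_qwt ≈ 79.7 Ω

Z_qwt = √(Z_0·R_L) = √(50 × 127) = √6350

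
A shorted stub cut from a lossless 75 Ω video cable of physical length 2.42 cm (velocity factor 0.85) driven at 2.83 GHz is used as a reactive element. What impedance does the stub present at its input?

λ = v/f = 0.85·c / 2.83 GHz = 0.0901 m
βl = 2π·l/λ = 2π × 0.269 = 96.7°
tan(βl) = -8.53
For a shorted stub, Z_in = jZ_0·tan(βl)

Z_in ≈ −j640 Ω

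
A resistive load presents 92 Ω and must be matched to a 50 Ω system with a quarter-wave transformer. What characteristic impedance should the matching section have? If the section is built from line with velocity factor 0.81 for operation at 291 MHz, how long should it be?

Z_qwt ≈ 67.8 Ω; length ≈ 20.9 cm

Z_qwt = √(Z_0·R_L) = √(50 × 92) = √4600
λ = 0.81·c/f = 0.835 m, so l = λ/4 = 0.209 m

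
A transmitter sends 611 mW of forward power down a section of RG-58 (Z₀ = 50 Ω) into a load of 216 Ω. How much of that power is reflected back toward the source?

Γ = (216 − 50)/(216 + 50) = 0.624
|Γ|² = 0.389
P_refl = |Γ|²·P_inc = 238 mW, P_del = (1 − |Γ|²)·P_inc = 373 mW

P_reflected ≈ 238 mW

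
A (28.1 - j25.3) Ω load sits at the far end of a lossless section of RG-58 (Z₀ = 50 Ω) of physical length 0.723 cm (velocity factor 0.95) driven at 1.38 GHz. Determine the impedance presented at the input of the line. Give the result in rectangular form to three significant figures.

λ = v/f = 0.95·c / 1.38 GHz = 0.207 m
βl = 2π·l/λ = 2π × 0.035 = 12.6°
tan(βl) = tan(12.6°) = 0.224
Z_in = Z_0·(Z_L + jZ_0·tanβl)/(Z_0 + jZ_L·tanβl)
     = 50·(28.1 − j14.1)/(55.7 + j6.28)

Z_in ≈ 23.5 − j15.3 Ω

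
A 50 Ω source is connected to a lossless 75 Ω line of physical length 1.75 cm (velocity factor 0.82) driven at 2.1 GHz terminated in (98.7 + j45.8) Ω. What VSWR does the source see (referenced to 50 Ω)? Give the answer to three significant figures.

VSWR ≈ 2.4

λ = v/f = 0.82·c / 2.1 GHz = 0.117 m
βl = 2π·l/λ = 2π × 0.149 = 53.8°
tan(βl) = 1.37
Z_in = Z_0·(Z_L + jZ_0·tanβl)/(Z_0 + jZ_L·tanβl) = 86.8 − j46.9 Ω
Γ_s = (Z_in − Z_s)/(Z_in + Z_s) = (36.8 − j46.9)/(137 − j46.9), |Γ_s| = 0.412
VSWR = (1 + |Γ_s|)/(1 − |Γ_s|)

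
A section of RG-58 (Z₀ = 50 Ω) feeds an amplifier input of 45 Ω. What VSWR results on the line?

VSWR ≈ 1.11

Γ = (45 − 50)/(45 + 50) = -0.0526
VSWR = (1 + 0.0526)/(1 − 0.0526)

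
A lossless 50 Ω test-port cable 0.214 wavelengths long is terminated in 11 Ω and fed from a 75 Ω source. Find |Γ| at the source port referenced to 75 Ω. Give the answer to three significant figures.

βl = 2π × 0.214 = 77°
tan(βl) = 4.35
Z_in = Z_0·(Z_L + jZ_0·tanβl)/(Z_0 + jZ_L·tanβl) = 114 + j108 Ω
Γ_s = (Z_in − Z_s)/(Z_in + Z_s) = (39.3 + j108)/(189 + j108), |Γ_s| = 0.527

|Γ| ≈ 0.527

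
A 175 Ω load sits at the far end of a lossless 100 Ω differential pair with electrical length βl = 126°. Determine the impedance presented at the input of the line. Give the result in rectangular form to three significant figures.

Z_in ≈ 74.5 + j41.7 Ω

tan(βl) = tan(126°) = -1.38
Z_in = Z_0·(Z_L + jZ_0·tanβl)/(Z_0 + jZ_L·tanβl)
     = 100·(175 − j138)/(100 − j241)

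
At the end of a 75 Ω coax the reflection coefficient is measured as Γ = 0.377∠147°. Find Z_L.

Z_L ≈ 36.3 + j17.4 Ω

Z_L = Z_0·(1 + Γ)/(1 − Γ) = 75·(0.684 + j0.205)/(1.32 − j0.205)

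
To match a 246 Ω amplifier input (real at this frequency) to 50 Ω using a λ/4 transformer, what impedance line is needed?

Z_qwt = √(Z_0·R_L) = √(50 × 246) = √12300

Z_qwt ≈ 111 Ω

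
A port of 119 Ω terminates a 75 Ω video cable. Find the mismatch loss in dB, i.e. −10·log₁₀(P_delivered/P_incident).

Γ = (119 − 75)/(119 + 75) = 0.227
|Γ|² = 0.0514, so P_del/P_inc = 1 − |Γ|² = 0.949
ML = −10·log₁₀(1 − |Γ|²)

mismatch loss ≈ 0.229 dB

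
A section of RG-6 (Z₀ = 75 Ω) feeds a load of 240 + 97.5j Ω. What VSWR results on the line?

Γ = (Z_L − Z_0)/(Z_L + Z_0) = (165 + j97.5)/(315 + j97.5)
|Γ| = 192/330 = 0.581
VSWR = (1 + |Γ|)/(1 − |Γ|) = 1.58/0.419

VSWR ≈ 3.78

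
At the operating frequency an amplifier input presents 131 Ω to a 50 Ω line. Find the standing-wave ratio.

Γ = (131 − 50)/(131 + 50) = 0.448
VSWR = (1 + 0.448)/(1 − 0.448)

VSWR ≈ 2.62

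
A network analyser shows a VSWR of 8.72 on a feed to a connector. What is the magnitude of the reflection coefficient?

|Γ| ≈ 0.794

|Γ| = (S − 1)/(S + 1) = (8.72 − 1)/(8.72 + 1) = 7.72/9.72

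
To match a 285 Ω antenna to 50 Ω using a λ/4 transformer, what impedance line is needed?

Z_qwt = √(Z_0·R_L) = √(50 × 285) = √14250

Z_qwt ≈ 119 Ω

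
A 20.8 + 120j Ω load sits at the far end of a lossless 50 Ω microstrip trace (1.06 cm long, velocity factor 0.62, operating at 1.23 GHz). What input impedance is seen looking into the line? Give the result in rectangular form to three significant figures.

λ = v/f = 0.62·c / 1.23 GHz = 0.151 m
βl = 2π·l/λ = 2π × 0.0701 = 25.2°
tan(βl) = tan(25.2°) = 0.471
Z_in = Z_0·(Z_L + jZ_0·tanβl)/(Z_0 + jZ_L·tanβl)
     = 50·(20.8 + j144)/(-6.56 + j9.8)

Z_in ≈ 457 − j412 Ω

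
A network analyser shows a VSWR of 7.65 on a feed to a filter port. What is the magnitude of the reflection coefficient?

|Γ| ≈ 0.769

|Γ| = (S − 1)/(S + 1) = (7.65 − 1)/(7.65 + 1) = 6.65/8.65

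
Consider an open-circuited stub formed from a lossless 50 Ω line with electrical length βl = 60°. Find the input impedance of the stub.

tan(βl) = 1.73
For an open-circuited stub, Z_in = −jZ_0·cot(βl) = −jZ_0/tan(βl)

Z_in ≈ −j28.9 Ω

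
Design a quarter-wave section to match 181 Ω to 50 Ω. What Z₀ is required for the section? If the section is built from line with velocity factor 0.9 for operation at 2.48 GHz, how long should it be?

Z_qwt ≈ 95.1 Ω; length ≈ 2.72 cm

Z_qwt = √(Z_0·R_L) = √(50 × 181) = √9050
λ = 0.9·c/f = 0.109 m, so l = λ/4 = 0.0272 m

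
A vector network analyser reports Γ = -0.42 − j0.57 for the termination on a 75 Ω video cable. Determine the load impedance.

Z_L ≈ 16 − j36.5 Ω

Z_L = Z_0·(1 + Γ)/(1 − Γ) = 75·(0.58 − j0.57)/(1.42 + j0.57)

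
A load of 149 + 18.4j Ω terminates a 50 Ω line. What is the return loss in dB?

Γ = (99 + j18.4)/(199 + j18.4), |Γ| = 0.504
RL = −20·log₁₀|Γ| = −20·log₁₀(0.504)

RL ≈ 5.95 dB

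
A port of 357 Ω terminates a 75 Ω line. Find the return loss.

Γ = (357 − 75)/(357 + 75) = 0.653
RL = −20·log₁₀|Γ| = −20·log₁₀(0.653)

RL ≈ 3.7 dB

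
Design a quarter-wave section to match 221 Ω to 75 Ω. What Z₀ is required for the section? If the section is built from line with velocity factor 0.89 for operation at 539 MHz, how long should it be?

Z_qwt = √(Z_0·R_L) = √(75 × 221) = √16580
λ = 0.89·c/f = 0.495 m, so l = λ/4 = 0.124 m

Z_qwt ≈ 129 Ω; length ≈ 12.4 cm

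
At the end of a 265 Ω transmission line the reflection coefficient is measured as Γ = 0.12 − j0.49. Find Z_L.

Z_L ≈ 195 − j256 Ω

Z_L = Z_0·(1 + Γ)/(1 − Γ) = 265·(1.12 − j0.49)/(0.88 + j0.49)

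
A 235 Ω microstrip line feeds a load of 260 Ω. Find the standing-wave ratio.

Γ = (260 − 235)/(260 + 235) = 0.0505
VSWR = (1 + 0.0505)/(1 − 0.0505)

VSWR ≈ 1.11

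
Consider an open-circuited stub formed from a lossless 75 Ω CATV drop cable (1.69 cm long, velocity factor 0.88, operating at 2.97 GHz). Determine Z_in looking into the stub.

λ = v/f = 0.88·c / 2.97 GHz = 0.0889 m
βl = 2π·l/λ = 2π × 0.19 = 68.4°
tan(βl) = 2.53
For an open-circuited stub, Z_in = −jZ_0·cot(βl) = −jZ_0/tan(βl)

Z_in ≈ −j29.6 Ω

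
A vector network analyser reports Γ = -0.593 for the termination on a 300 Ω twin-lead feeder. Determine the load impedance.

Z_L = Z_0·(1 + Γ)/(1 − Γ) = 300·(0.407)/(1.59)

Z_L ≈ 76.6 Ω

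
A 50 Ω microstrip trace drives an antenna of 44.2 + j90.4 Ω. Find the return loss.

Γ = (-5.8 + j90.4)/(94.2 + j90.4), |Γ| = 0.694
RL = −20·log₁₀|Γ| = −20·log₁₀(0.694)

RL ≈ 3.17 dB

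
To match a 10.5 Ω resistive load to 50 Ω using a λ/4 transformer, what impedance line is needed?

Z_qwt ≈ 22.9 Ω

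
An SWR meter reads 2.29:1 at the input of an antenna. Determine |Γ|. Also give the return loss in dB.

|Γ| ≈ 0.392; return loss ≈ 8.13 dB

|Γ| = (S − 1)/(S + 1) = (2.29 − 1)/(2.29 + 1) = 1.29/3.29
RL = −20·log₁₀|Γ| = −20·log₁₀(0.392)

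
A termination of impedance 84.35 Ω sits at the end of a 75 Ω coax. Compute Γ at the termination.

Γ = 0.0587

Γ = (Z_L − Z_0)/(Z_L + Z_0) = (84.35 − 75)/(84.35 + 75) = 9.35/159.3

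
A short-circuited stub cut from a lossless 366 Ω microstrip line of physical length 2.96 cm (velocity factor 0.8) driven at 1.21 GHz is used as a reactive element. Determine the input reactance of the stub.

λ = v/f = 0.8·c / 1.21 GHz = 0.198 m
βl = 2π·l/λ = 2π × 0.149 = 53.7°
tan(βl) = 1.36
For a short-circuited stub, Z_in = jZ_0·tan(βl)

X_in ≈ 499 Ω (inductive)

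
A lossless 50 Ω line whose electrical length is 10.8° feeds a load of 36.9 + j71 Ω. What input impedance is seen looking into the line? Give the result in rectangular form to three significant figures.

Z_in ≈ 69.4 + j97.1 Ω

tan(βl) = tan(10.8°) = 0.191
Z_in = Z_0·(Z_L + jZ_0·tanβl)/(Z_0 + jZ_L·tanβl)
     = 50·(36.9 + j80.5)/(36.5 + j7.04)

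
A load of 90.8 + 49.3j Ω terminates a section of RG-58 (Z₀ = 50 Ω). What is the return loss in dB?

Γ = (40.8 + j49.3)/(140.8 + j49.3), |Γ| = 0.429
RL = −20·log₁₀|Γ| = −20·log₁₀(0.429)

RL ≈ 7.35 dB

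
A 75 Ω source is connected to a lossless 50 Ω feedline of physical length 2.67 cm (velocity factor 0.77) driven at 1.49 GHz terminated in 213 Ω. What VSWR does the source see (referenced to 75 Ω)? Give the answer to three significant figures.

VSWR ≈ 5.63

λ = v/f = 0.77·c / 1.49 GHz = 0.155 m
βl = 2π·l/λ = 2π × 0.172 = 62°
tan(βl) = 1.88
Z_in = Z_0·(Z_L + jZ_0·tanβl)/(Z_0 + jZ_L·tanβl) = 14.8 − j24.7 Ω
Γ_s = (Z_in − Z_s)/(Z_in + Z_s) = (-60.2 − j24.7)/(89.8 − j24.7), |Γ_s| = 0.698
VSWR = (1 + |Γ_s|)/(1 − |Γ_s|)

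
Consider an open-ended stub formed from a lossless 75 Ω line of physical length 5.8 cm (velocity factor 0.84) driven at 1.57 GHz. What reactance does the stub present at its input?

λ = v/f = 0.84·c / 1.57 GHz = 0.161 m
βl = 2π·l/λ = 2π × 0.361 = 130°
tan(βl) = -1.19
For an open-ended stub, Z_in = −jZ_0·cot(βl) = −jZ_0/tan(βl)

X_in ≈ 63.1 Ω (inductive)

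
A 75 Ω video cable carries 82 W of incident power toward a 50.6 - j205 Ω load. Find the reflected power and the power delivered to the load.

|Γ| = |(-24.4 − j205)/(125.6 − j205)| = 0.859
|Γ|² = 0.737
P_refl = |Γ|²·P_inc = 60.5 W, P_del = (1 − |Γ|²)·P_inc = 21.5 W

P_reflected ≈ 60.5 W; P_delivered ≈ 21.5 W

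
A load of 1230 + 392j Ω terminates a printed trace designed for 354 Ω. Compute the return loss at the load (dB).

RL ≈ 4.61 dB

Γ = (876 + j392)/(1584 + j392), |Γ| = 0.588
RL = −20·log₁₀|Γ| = −20·log₁₀(0.588)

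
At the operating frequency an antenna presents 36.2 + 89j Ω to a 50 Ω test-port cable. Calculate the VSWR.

VSWR ≈ 6.32

Γ = (Z_L − Z_0)/(Z_L + Z_0) = (-13.8 + j89)/(86.2 + j89)
|Γ| = 90.1/124 = 0.727
VSWR = (1 + |Γ|)/(1 − |Γ|) = 1.73/0.273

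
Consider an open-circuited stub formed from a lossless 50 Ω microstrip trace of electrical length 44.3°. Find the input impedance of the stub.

Z_in ≈ −j51.2 Ω

tan(βl) = 0.976
For an open-circuited stub, Z_in = −jZ_0·cot(βl) = −jZ_0/tan(βl)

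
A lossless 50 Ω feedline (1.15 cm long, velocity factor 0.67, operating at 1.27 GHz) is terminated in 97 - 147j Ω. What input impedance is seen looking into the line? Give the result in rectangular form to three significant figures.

Z_in ≈ 17.5 − j56.9 Ω

λ = v/f = 0.67·c / 1.27 GHz = 0.158 m
βl = 2π·l/λ = 2π × 0.0727 = 26.2°
tan(βl) = tan(26.2°) = 0.491
Z_in = Z_0·(Z_L + jZ_0·tanβl)/(Z_0 + jZ_L·tanβl)
     = 50·(97 − j122)/(122 + j47.6)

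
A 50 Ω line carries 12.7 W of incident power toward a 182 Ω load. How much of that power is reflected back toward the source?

Γ = (182 − 50)/(182 + 50) = 0.569
|Γ|² = 0.324
P_refl = |Γ|²·P_inc = 4.11 W, P_del = (1 − |Γ|²)·P_inc = 8.59 W

P_reflected ≈ 4.11 W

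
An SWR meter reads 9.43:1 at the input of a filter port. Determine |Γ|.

|Γ| ≈ 0.808

|Γ| = (S − 1)/(S + 1) = (9.43 − 1)/(9.43 + 1) = 8.43/10.4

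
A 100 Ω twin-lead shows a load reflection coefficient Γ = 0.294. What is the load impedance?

Z_L = Z_0·(1 + Γ)/(1 − Γ) = 100·(1.29)/(0.706)

Z_L ≈ 183 Ω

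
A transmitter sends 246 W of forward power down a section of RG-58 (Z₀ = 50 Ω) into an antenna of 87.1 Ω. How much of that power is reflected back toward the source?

Γ = (87.1 − 50)/(87.1 + 50) = 0.271
|Γ|² = 0.0732
P_refl = |Γ|²·P_inc = 18 W, P_del = (1 − |Γ|²)·P_inc = 228 W

P_reflected ≈ 18 W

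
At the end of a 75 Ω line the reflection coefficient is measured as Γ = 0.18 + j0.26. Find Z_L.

Z_L ≈ 91.2 + j52.7 Ω

Z_L = Z_0·(1 + Γ)/(1 − Γ) = 75·(1.18 + j0.26)/(0.82 − j0.26)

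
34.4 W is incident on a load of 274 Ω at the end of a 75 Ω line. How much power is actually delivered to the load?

Γ = (274 − 75)/(274 + 75) = 0.57
|Γ|² = 0.325
P_refl = |Γ|²·P_inc = 11.2 W, P_del = (1 − |Γ|²)·P_inc = 23.2 W

P_delivered ≈ 23.2 W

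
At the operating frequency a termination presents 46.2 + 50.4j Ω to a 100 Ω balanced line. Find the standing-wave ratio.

Γ = (Z_L − Z_0)/(Z_L + Z_0) = (-53.8 + j50.4)/(146.2 + j50.4)
|Γ| = 73.7/155 = 0.477
VSWR = (1 + |Γ|)/(1 − |Γ|) = 1.48/0.523

VSWR ≈ 2.82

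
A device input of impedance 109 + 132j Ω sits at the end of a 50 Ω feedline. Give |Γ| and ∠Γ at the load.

Γ = (Z_L − Z_0)/(Z_L + Z_0) = (59 + j132)/(159 + j132)
|Γ| = 145/207 = 0.7

Γ ≈ 0.7 ∠ 26.2°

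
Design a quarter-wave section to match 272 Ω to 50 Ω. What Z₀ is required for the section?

Z_qwt = √(Z_0·R_L) = √(50 × 272) = √13600

Z_qwt ≈ 117 Ω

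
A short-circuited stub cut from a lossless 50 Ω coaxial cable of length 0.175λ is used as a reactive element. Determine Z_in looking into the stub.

βl = 2π × 0.175 = 63°
tan(βl) = 1.96
For a short-circuited stub, Z_in = jZ_0·tan(βl)

Z_in ≈ +j98.1 Ω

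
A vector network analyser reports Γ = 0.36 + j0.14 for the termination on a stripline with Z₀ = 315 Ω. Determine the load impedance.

Z_L = Z_0·(1 + Γ)/(1 − Γ) = 315·(1.36 + j0.14)/(0.64 − j0.14)

Z_L ≈ 624 + j205 Ω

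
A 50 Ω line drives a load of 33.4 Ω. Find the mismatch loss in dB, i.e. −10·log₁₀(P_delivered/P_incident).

Γ = (33.4 − 50)/(33.4 + 50) = -0.199
|Γ|² = 0.0396, so P_del/P_inc = 1 − |Γ|² = 0.96
ML = −10·log₁₀(1 − |Γ|²)

mismatch loss ≈ 0.176 dB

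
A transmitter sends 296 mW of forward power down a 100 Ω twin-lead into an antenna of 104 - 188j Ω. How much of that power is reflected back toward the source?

|Γ| = |(4 − j188)/(204 − j188)| = 0.678
|Γ|² = 0.459
P_refl = |Γ|²·P_inc = 136 mW, P_del = (1 − |Γ|²)·P_inc = 160 mW

P_reflected ≈ 136 mW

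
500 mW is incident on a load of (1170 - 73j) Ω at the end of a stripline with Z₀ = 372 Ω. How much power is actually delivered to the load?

P_delivered ≈ 365 mW

|Γ| = |(798 − j73)/(1542 − j73)| = 0.519
|Γ|² = 0.269
P_refl = |Γ|²·P_inc = 135 mW, P_del = (1 − |Γ|²)·P_inc = 365 mW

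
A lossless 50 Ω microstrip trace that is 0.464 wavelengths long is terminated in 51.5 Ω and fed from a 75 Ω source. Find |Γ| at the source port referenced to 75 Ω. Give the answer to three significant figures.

|Γ| ≈ 0.187

βl = 2π × 0.464 = 167°
tan(βl) = -0.23
Z_in = Z_0·(Z_L + jZ_0·tanβl)/(Z_0 + jZ_L·tanβl) = 51.3 + j0.663 Ω
Γ_s = (Z_in − Z_s)/(Z_in + Z_s) = (-23.7 + j0.663)/(126 + j0.663), |Γ_s| = 0.187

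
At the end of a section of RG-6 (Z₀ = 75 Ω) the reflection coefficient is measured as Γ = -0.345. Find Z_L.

Z_L ≈ 36.5 Ω

Z_L = Z_0·(1 + Γ)/(1 − Γ) = 75·(0.655)/(1.34)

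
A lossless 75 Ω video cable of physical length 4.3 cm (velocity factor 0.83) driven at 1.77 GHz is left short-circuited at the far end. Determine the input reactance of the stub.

X_in ≈ -206 Ω (capacitive)

λ = v/f = 0.83·c / 1.77 GHz = 0.141 m
βl = 2π·l/λ = 2π × 0.306 = 110°
tan(βl) = -2.74
For a short-circuited stub, Z_in = jZ_0·tan(βl)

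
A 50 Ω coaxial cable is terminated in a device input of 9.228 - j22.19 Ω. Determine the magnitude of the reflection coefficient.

Γ = (Z_L − Z_0)/(Z_L + Z_0) = (-40.77 − j22.19)/(59.23 − j22.19)
|Γ| = 46.4/63.2

|Γ| ≈ 0.734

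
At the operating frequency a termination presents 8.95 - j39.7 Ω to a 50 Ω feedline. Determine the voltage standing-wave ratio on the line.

VSWR ≈ 9.18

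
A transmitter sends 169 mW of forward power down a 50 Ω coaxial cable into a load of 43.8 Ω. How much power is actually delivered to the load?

P_delivered ≈ 168 mW

Γ = (43.8 − 50)/(43.8 + 50) = -0.0661
|Γ|² = 0.00437
P_refl = |Γ|²·P_inc = 0.738 mW, P_del = (1 − |Γ|²)·P_inc = 168 mW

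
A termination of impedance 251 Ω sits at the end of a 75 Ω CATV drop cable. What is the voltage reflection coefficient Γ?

Γ = 0.54

Γ = (Z_L − Z_0)/(Z_L + Z_0) = (251 − 75)/(251 + 75) = 176/326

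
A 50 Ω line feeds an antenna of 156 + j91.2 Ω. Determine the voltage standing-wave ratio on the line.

VSWR ≈ 4.27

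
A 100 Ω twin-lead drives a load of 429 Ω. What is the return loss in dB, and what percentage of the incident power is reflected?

RL ≈ 4.13 dB; 38.7% of incident power reflected

Γ = (429 − 100)/(429 + 100) = 0.622
RL = −20·log₁₀(0.622) = 4.13 dB
P_refl/P_inc = |Γ|² = 0.387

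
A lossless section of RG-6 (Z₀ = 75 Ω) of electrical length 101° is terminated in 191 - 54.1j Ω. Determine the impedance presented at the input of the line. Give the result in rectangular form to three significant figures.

Z_in ≈ 29.3 + j20.6 Ω

tan(βl) = tan(101°) = -5.14
Z_in = Z_0·(Z_L + jZ_0·tanβl)/(Z_0 + jZ_L·tanβl)
     = 75·(191 − j440)/(-203 − j983)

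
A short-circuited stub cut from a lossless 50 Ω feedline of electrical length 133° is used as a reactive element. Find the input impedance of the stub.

tan(βl) = -1.07
For a short-circuited stub, Z_in = jZ_0·tan(βl)

Z_in ≈ −j53.6 Ω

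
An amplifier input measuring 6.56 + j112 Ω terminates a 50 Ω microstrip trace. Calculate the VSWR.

Γ = (Z_L − Z_0)/(Z_L + Z_0) = (-43.44 + j112)/(56.56 + j112)
|Γ| = 120/125 = 0.957
VSWR = (1 + |Γ|)/(1 − |Γ|) = 1.96/0.0426

VSWR ≈ 46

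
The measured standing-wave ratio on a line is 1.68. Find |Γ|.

|Γ| ≈ 0.254

|Γ| = (S − 1)/(S + 1) = (1.68 − 1)/(1.68 + 1) = 0.68/2.68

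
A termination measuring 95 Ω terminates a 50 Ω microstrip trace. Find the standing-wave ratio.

Γ = (95 − 50)/(95 + 50) = 0.31
VSWR = (1 + 0.31)/(1 − 0.31)

VSWR ≈ 1.9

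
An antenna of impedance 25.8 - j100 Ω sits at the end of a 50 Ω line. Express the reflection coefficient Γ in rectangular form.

Γ = (Z_L − Z_0)/(Z_L + Z_0) = (-24.2 − j100)/(75.8 − j100)

Γ ≈ 0.519 − j0.635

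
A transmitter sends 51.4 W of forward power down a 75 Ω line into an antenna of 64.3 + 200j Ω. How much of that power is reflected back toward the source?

P_reflected ≈ 34.7 W

|Γ| = |(-10.7 + j200)/(139.3 + j200)| = 0.822
|Γ|² = 0.675
P_refl = |Γ|²·P_inc = 34.7 W, P_del = (1 − |Γ|²)·P_inc = 16.7 W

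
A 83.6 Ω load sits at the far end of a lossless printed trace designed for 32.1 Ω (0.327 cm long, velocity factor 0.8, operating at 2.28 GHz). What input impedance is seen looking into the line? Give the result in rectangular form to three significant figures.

λ = v/f = 0.8·c / 2.28 GHz = 0.105 m
βl = 2π·l/λ = 2π × 0.0311 = 11.2°
tan(βl) = tan(11.2°) = 0.198
Z_in = Z_0·(Z_L + jZ_0·tanβl)/(Z_0 + jZ_L·tanβl)
     = 32.1·(83.6 + j6.35)/(32.1 + j16.5)

Z_in ≈ 68.7 − j29 Ω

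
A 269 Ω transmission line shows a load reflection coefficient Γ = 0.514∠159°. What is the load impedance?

Z_L = Z_0·(1 + Γ)/(1 − Γ) = 269·(0.52 + j0.184)/(1.48 − j0.184)

Z_L ≈ 89 + j44.6 Ω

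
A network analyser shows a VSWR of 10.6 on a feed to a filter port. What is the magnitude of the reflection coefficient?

|Γ| = (S − 1)/(S + 1) = (10.6 − 1)/(10.6 + 1) = 9.6/11.6

|Γ| ≈ 0.828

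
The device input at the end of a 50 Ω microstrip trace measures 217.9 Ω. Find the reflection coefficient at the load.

Γ = 0.627

Γ = (Z_L − Z_0)/(Z_L + Z_0) = (217.9 − 50)/(217.9 + 50) = 167.9/267.9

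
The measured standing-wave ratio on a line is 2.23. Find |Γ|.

|Γ| ≈ 0.381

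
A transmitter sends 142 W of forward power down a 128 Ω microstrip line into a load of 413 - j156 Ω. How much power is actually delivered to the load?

|Γ| = |(285 − j156)/(541 − j156)| = 0.577
|Γ|² = 0.333
P_refl = |Γ|²·P_inc = 47.3 W, P_del = (1 − |Γ|²)·P_inc = 94.7 W

P_delivered ≈ 94.7 W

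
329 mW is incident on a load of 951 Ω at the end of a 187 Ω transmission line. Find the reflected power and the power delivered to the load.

Γ = (951 − 187)/(951 + 187) = 0.671
|Γ|² = 0.451
P_refl = |Γ|²·P_inc = 148 mW, P_del = (1 − |Γ|²)·P_inc = 181 mW

P_reflected ≈ 148 mW; P_delivered ≈ 181 mW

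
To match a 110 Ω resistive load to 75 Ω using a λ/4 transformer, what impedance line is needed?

Z_qwt ≈ 90.8 Ω

Z_qwt = √(Z_0·R_L) = √(75 × 110) = √8250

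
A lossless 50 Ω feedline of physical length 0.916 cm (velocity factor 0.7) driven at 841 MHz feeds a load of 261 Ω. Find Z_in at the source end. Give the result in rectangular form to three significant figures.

λ = v/f = 0.7·c / 841 MHz = 0.25 m
βl = 2π·l/λ = 2π × 0.0367 = 13.2°
tan(βl) = tan(13.2°) = 0.235
Z_in = Z_0·(Z_L + jZ_0·tanβl)/(Z_0 + jZ_L·tanβl)
     = 50·(261 + j11.7)/(50 + j61.2)

Z_in ≈ 110 − j123 Ω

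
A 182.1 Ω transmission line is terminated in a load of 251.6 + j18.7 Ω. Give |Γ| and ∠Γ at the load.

Γ ≈ 0.166 ∠ 12.6°

Γ = (Z_L − Z_0)/(Z_L + Z_0) = (69.5 + j18.7)/(433.7 + j18.7)
|Γ| = 72/434 = 0.166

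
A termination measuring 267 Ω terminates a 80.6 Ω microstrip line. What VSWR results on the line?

VSWR ≈ 3.31

Γ = (267 − 80.6)/(267 + 80.6) = 0.536
VSWR = (1 + 0.536)/(1 − 0.536)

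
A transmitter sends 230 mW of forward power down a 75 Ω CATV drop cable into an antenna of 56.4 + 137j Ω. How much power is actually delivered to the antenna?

|Γ| = |(-18.6 + j137)/(131.4 + j137)| = 0.728
|Γ|² = 0.53
P_refl = |Γ|²·P_inc = 122 mW, P_del = (1 − |Γ|²)·P_inc = 108 mW

P_delivered ≈ 108 mW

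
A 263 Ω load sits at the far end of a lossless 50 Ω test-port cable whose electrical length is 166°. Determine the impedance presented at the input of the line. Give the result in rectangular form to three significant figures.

tan(βl) = tan(166°) = -0.249
Z_in = Z_0·(Z_L + jZ_0·tanβl)/(Z_0 + jZ_L·tanβl)
     = 50·(263 − j12.5)/(50 − j65.6)

Z_in ≈ 103 + j122 Ω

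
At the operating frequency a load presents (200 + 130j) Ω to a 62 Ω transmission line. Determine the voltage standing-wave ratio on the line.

VSWR ≈ 4.69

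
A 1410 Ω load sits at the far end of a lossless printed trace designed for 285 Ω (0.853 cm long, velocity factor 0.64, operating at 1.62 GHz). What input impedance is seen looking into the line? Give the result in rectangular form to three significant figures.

Z_in ≈ 257 − j480 Ω

λ = v/f = 0.64·c / 1.62 GHz = 0.119 m
βl = 2π·l/λ = 2π × 0.072 = 25.9°
tan(βl) = tan(25.9°) = 0.486
Z_in = Z_0·(Z_L + jZ_0·tanβl)/(Z_0 + jZ_L·tanβl)
     = 285·(1410 + j138)/(285 + j685)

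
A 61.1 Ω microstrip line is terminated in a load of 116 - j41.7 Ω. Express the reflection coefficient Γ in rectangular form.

Γ ≈ 0.346 − j0.154

Γ = (Z_L − Z_0)/(Z_L + Z_0) = (54.9 − j41.7)/(177.1 − j41.7)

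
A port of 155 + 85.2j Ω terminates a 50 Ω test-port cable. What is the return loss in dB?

Γ = (105 + j85.2)/(205 + j85.2), |Γ| = 0.609
RL = −20·log₁₀|Γ| = −20·log₁₀(0.609)

RL ≈ 4.31 dB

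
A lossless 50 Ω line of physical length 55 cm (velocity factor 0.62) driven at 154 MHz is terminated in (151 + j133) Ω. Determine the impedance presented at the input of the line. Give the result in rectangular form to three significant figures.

λ = v/f = 0.62·c / 154 MHz = 1.21 m
βl = 2π·l/λ = 2π × 0.455 = 164°
tan(βl) = tan(164°) = -0.288
Z_in = Z_0·(Z_L + jZ_0·tanβl)/(Z_0 + jZ_L·tanβl)
     = 50·(151 + j119)/(88.3 − j43.5)

Z_in ≈ 42.2 + j87.9 Ω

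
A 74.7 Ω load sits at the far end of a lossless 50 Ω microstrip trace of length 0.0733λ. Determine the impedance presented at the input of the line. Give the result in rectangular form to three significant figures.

βl = 2π × 0.0733 = 26.4°
tan(βl) = tan(26.4°) = 0.496
Z_in = Z_0·(Z_L + jZ_0·tanβl)/(Z_0 + jZ_L·tanβl)
     = 50·(74.7 + j24.8)/(50 + j37.1)

Z_in ≈ 60.1 − j19.7 Ω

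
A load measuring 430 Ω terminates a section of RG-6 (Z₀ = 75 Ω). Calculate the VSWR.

For a purely resistive load, VSWR = R_L/Z_0 or Z_0/R_L (whichever > 1) = 430/75

VSWR ≈ 5.73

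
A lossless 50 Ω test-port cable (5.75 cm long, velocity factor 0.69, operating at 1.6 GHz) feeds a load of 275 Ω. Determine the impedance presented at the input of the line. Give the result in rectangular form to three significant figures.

λ = v/f = 0.69·c / 1.6 GHz = 0.129 m
βl = 2π·l/λ = 2π × 0.444 = 160°
tan(βl) = tan(160°) = -0.364
Z_in = Z_0·(Z_L + jZ_0·tanβl)/(Z_0 + jZ_L·tanβl)
     = 50·(275 − j18.2)/(50 − j100)

Z_in ≈ 62.2 + j106 Ω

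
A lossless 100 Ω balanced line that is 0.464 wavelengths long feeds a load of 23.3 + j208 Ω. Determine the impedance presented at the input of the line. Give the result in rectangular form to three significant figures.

Z_in ≈ 11.2 + j126 Ω

βl = 2π × 0.464 = 167°
tan(βl) = tan(167°) = -0.23
Z_in = Z_0·(Z_L + jZ_0·tanβl)/(Z_0 + jZ_L·tanβl)
     = 100·(23.3 + j185)/(148 − j5.36)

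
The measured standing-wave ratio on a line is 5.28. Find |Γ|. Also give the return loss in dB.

|Γ| = (S − 1)/(S + 1) = (5.28 − 1)/(5.28 + 1) = 4.28/6.28
RL = −20·log₁₀|Γ| = −20·log₁₀(0.682)

|Γ| ≈ 0.682; return loss ≈ 3.33 dB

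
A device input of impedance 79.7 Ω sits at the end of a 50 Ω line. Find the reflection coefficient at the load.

Γ = (Z_L − Z_0)/(Z_L + Z_0) = (79.7 − 50)/(79.7 + 50) = 29.7/129.7

Γ = 0.229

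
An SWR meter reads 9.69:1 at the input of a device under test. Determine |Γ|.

|Γ| ≈ 0.813

|Γ| = (S − 1)/(S + 1) = (9.69 − 1)/(9.69 + 1) = 8.69/10.7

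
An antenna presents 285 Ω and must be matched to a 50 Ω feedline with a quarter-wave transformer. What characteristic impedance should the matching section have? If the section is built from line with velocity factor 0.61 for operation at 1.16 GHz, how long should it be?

Z_qwt = √(Z_0·R_L) = √(50 × 285) = √14250
λ = 0.61·c/f = 0.158 m, so l = λ/4 = 0.0394 m

Z_qwt ≈ 119 Ω; length ≈ 3.94 cm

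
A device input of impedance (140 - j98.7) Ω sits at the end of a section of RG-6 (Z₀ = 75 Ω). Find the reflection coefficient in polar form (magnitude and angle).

Γ = (Z_L − Z_0)/(Z_L + Z_0) = (65 − j98.7)/(215 − j98.7)
|Γ| = 118/237 = 0.5

Γ ≈ 0.5 ∠ -32°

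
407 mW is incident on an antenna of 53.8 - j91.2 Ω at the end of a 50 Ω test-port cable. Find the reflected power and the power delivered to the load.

P_reflected ≈ 178 mW; P_delivered ≈ 229 mW

|Γ| = |(3.8 − j91.2)/(103.8 − j91.2)| = 0.661
|Γ|² = 0.436
P_refl = |Γ|²·P_inc = 178 mW, P_del = (1 − |Γ|²)·P_inc = 229 mW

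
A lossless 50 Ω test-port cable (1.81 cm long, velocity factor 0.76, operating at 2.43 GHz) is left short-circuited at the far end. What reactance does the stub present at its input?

λ = v/f = 0.76·c / 2.43 GHz = 0.0938 m
βl = 2π·l/λ = 2π × 0.193 = 69.4°
tan(βl) = 2.67
For a short-circuited stub, Z_in = jZ_0·tan(βl)

X_in ≈ 133 Ω (inductive)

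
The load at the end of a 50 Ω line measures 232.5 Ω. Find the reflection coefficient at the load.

Γ = 0.646

Γ = (Z_L − Z_0)/(Z_L + Z_0) = (232.5 − 50)/(232.5 + 50) = 182.5/282.5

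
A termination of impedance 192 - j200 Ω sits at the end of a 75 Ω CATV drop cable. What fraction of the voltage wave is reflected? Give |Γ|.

|Γ| ≈ 0.695

Γ = (Z_L − Z_0)/(Z_L + Z_0) = (117 − j200)/(267 − j200)
|Γ| = 232/334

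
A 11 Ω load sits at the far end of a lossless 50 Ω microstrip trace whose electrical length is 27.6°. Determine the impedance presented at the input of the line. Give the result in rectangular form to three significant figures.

Z_in ≈ 13.8 + j24.5 Ω

tan(βl) = tan(27.6°) = 0.523
Z_in = Z_0·(Z_L + jZ_0·tanβl)/(Z_0 + jZ_L·tanβl)
     = 50·(11 + j26.1)/(50 + j5.75)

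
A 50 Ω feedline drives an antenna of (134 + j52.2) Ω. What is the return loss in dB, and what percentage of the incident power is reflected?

Γ = (84 + j52.2)/(184 + j52.2), |Γ| = 0.517
RL = −20·log₁₀(0.517) = 5.73 dB
P_refl/P_inc = |Γ|² = 0.267

RL ≈ 5.73 dB; 26.7% of incident power reflected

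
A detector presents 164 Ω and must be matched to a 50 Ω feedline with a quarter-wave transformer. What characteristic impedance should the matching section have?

Z_qwt ≈ 90.6 Ω

Z_qwt = √(Z_0·R_L) = √(50 × 164) = √8200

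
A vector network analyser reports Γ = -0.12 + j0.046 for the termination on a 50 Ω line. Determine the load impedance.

Z_L ≈ 39.1 + j3.66 Ω

Z_L = Z_0·(1 + Γ)/(1 − Γ) = 50·(0.88 + j0.046)/(1.12 − j0.046)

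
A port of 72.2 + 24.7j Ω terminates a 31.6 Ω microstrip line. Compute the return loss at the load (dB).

RL ≈ 7.03 dB

Γ = (40.6 + j24.7)/(103.8 + j24.7), |Γ| = 0.445
RL = −20·log₁₀|Γ| = −20·log₁₀(0.445)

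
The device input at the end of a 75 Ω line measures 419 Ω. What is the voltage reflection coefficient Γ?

Γ = 0.696

Γ = (Z_L − Z_0)/(Z_L + Z_0) = (419 − 75)/(419 + 75) = 344/494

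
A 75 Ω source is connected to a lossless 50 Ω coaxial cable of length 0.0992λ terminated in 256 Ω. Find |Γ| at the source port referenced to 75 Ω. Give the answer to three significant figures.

|Γ| ≈ 0.661

βl = 2π × 0.0992 = 35.7°
tan(βl) = 0.719
Z_in = Z_0·(Z_L + jZ_0·tanβl)/(Z_0 + jZ_L·tanβl) = 26.7 − j62.3 Ω
Γ_s = (Z_in − Z_s)/(Z_in + Z_s) = (-48.3 − j62.3)/(102 − j62.3), |Γ_s| = 0.661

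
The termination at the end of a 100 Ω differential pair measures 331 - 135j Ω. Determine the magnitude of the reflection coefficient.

|Γ| ≈ 0.592

Γ = (Z_L − Z_0)/(Z_L + Z_0) = (231 − j135)/(431 − j135)
|Γ| = 268/452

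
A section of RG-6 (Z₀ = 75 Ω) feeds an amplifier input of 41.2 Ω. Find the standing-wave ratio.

VSWR ≈ 1.82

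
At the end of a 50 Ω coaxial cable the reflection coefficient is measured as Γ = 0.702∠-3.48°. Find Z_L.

Z_L = Z_0·(1 + Γ)/(1 − Γ) = 50·(1.7 − j0.0426)/(0.299 + j0.0426)

Z_L ≈ 277 − j46.6 Ω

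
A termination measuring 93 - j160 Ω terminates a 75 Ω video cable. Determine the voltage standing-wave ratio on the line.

VSWR ≈ 5.54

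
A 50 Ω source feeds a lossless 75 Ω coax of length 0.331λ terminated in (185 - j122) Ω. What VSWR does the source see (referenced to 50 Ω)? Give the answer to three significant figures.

VSWR ≈ 3.79

βl = 2π × 0.331 = 119°
tan(βl) = -1.79
Z_in = Z_0·(Z_L + jZ_0·tanβl)/(Z_0 + jZ_L·tanβl) = 33.6 + j56.4 Ω
Γ_s = (Z_in − Z_s)/(Z_in + Z_s) = (-16.4 + j56.4)/(83.6 + j56.4), |Γ_s| = 0.583
VSWR = (1 + |Γ_s|)/(1 − |Γ_s|)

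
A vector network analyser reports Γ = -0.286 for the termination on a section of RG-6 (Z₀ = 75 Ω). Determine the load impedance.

Z_L = Z_0·(1 + Γ)/(1 − Γ) = 75·(0.714)/(1.29)

Z_L ≈ 41.6 Ω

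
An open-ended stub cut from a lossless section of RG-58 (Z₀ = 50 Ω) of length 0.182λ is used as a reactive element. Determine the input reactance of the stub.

βl = 2π × 0.182 = 65.5°
tan(βl) = 2.2
For an open-ended stub, Z_in = −jZ_0·cot(βl) = −jZ_0/tan(βl)

X_in ≈ -22.8 Ω (capacitive)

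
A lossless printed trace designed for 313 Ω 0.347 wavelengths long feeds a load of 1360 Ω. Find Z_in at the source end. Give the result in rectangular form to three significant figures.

βl = 2π × 0.347 = 125°
tan(βl) = tan(125°) = -1.43
Z_in = Z_0·(Z_L + jZ_0·tanβl)/(Z_0 + jZ_L·tanβl)
     = 313·(1360 − j448)/(313 − j1950)

Z_in ≈ 104 + j202 Ω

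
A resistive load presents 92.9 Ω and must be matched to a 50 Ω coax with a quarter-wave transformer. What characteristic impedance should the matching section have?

Z_qwt ≈ 68.2 Ω

Z_qwt = √(Z_0·R_L) = √(50 × 92.9) = √4645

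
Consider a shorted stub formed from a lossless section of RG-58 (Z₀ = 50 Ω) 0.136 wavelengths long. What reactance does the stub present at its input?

βl = 2π × 0.136 = 49°
tan(βl) = 1.15
For a shorted stub, Z_in = jZ_0·tan(βl)

X_in ≈ 57.4 Ω (inductive)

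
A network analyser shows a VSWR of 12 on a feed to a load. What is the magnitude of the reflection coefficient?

|Γ| ≈ 0.846

|Γ| = (S − 1)/(S + 1) = (12 − 1)/(12 + 1) = 11/13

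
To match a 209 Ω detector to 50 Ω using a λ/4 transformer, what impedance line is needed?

Z_qwt ≈ 102 Ω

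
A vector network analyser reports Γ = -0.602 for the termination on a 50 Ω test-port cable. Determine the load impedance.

Z_L = Z_0·(1 + Γ)/(1 − Γ) = 50·(0.398)/(1.6)

Z_L ≈ 12.4 Ω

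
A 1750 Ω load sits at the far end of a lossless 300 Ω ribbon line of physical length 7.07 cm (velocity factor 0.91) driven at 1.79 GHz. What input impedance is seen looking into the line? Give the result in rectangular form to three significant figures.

Z_in ≈ 648 + j811 Ω

λ = v/f = 0.91·c / 1.79 GHz = 0.153 m
βl = 2π·l/λ = 2π × 0.464 = 167°
tan(βl) = tan(167°) = -0.233
Z_in = Z_0·(Z_L + jZ_0·tanβl)/(Z_0 + jZ_L·tanβl)
     = 300·(1750 − j69.9)/(300 − j408)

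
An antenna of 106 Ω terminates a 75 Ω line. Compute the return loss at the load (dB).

RL ≈ 15.3 dB

Γ = (106 − 75)/(106 + 75) = 0.171
RL = −20·log₁₀|Γ| = −20·log₁₀(0.171)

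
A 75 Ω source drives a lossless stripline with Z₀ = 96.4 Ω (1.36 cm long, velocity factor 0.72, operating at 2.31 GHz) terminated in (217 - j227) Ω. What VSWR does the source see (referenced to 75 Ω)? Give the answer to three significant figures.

λ = v/f = 0.72·c / 2.31 GHz = 0.0935 m
βl = 2π·l/λ = 2π × 0.145 = 52.4°
tan(βl) = 1.3
Z_in = Z_0·(Z_L + jZ_0·tanβl)/(Z_0 + jZ_L·tanβl) = 23.3 − j42 Ω
Γ_s = (Z_in − Z_s)/(Z_in + Z_s) = (-51.7 − j42)/(98.3 − j42), |Γ_s| = 0.623
VSWR = (1 + |Γ_s|)/(1 − |Γ_s|)

VSWR ≈ 4.3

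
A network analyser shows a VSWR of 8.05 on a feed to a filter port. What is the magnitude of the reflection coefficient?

|Γ| ≈ 0.779

|Γ| = (S − 1)/(S + 1) = (8.05 − 1)/(8.05 + 1) = 7.05/9.05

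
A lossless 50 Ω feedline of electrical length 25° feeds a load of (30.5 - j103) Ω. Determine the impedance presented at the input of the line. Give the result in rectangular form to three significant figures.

tan(βl) = tan(25°) = 0.466
Z_in = Z_0·(Z_L + jZ_0·tanβl)/(Z_0 + jZ_L·tanβl)
     = 50·(30.5 − j79.7)/(98 + j14.2)

Z_in ≈ 9.46 − j42 Ω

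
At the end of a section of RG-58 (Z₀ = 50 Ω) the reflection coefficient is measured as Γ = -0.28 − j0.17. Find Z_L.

Z_L = Z_0·(1 + Γ)/(1 − Γ) = 50·(0.72 − j0.17)/(1.28 + j0.17)

Z_L ≈ 26.8 − j10.2 Ω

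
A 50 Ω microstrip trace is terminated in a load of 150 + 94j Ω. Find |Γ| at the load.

Γ = (Z_L − Z_0)/(Z_L + Z_0) = (100 + j94)/(200 + j94)
|Γ| = 137/221

|Γ| ≈ 0.621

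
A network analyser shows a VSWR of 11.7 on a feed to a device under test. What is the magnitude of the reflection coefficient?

|Γ| ≈ 0.843

|Γ| = (S − 1)/(S + 1) = (11.7 − 1)/(11.7 + 1) = 10.7/12.7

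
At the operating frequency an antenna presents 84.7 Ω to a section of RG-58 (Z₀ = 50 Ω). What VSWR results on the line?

VSWR ≈ 1.69

For a purely resistive load, VSWR = R_L/Z_0 or Z_0/R_L (whichever > 1) = 84.7/50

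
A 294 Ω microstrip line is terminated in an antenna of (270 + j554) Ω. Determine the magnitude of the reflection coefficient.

|Γ| ≈ 0.701

Γ = (Z_L − Z_0)/(Z_L + Z_0) = (-24 + j554)/(564 + j554)
|Γ| = 555/791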